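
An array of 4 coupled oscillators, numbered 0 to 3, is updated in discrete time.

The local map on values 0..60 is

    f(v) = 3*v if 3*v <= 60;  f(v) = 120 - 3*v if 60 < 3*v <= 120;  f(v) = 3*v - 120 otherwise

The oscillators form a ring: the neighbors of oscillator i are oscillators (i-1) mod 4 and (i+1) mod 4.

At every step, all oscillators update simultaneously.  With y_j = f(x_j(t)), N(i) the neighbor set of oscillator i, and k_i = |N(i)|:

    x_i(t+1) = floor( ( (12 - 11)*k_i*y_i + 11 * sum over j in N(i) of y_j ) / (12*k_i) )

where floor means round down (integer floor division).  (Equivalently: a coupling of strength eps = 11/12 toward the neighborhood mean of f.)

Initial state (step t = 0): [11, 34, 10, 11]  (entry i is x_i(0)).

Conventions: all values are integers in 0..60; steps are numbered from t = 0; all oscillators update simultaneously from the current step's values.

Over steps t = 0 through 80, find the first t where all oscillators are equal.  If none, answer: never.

Simulating step by step:
t=0: [11, 34, 10, 11]  (not all equal)
t=1: [26, 30, 25, 31]  (not all equal)
t=2: [29, 42, 29, 42]  (not all equal)
t=3: [8, 30, 8, 30]  (not all equal)
t=4: [29, 24, 29, 24]  (not all equal)
t=5: [46, 34, 46, 34]  (not all equal)
t=6: [18, 18, 18, 18]  (all equal)

Answer: 6
Key observation: Synchronization is absorbing here: once all oscillators are equal they stay equal, and step 6 is the first all-equal step.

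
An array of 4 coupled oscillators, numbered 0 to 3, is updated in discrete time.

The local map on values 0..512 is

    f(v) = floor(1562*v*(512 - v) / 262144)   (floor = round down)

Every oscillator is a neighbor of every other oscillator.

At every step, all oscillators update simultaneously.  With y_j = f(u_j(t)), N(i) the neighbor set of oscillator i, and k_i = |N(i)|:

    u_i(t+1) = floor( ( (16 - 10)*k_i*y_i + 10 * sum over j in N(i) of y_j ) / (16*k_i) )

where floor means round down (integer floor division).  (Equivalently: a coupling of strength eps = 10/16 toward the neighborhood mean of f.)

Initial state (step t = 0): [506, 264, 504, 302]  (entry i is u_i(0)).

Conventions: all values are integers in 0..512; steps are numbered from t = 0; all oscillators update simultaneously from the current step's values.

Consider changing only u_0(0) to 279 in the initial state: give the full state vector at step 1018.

Answer: [377, 377, 377, 377]
Key observation: The state at step 4, [377, 377, 377, 377], reappears at step 6: the system is in a cycle of period 2 from step 4 on.  Therefore the state at step 1018 equals the state at step 4 + ((1018 - 4) mod 2) = 4, which is [377, 377, 377, 377].

Derivation:
t=0: [279, 264, 504, 302]
t=1: [309, 310, 249, 308]
t=2: [376, 376, 379, 376]
t=3: [303, 303, 302, 303]
t=4: [377, 377, 377, 377]
t=5: [303, 303, 303, 303]
t=6: [377, 377, 377, 377]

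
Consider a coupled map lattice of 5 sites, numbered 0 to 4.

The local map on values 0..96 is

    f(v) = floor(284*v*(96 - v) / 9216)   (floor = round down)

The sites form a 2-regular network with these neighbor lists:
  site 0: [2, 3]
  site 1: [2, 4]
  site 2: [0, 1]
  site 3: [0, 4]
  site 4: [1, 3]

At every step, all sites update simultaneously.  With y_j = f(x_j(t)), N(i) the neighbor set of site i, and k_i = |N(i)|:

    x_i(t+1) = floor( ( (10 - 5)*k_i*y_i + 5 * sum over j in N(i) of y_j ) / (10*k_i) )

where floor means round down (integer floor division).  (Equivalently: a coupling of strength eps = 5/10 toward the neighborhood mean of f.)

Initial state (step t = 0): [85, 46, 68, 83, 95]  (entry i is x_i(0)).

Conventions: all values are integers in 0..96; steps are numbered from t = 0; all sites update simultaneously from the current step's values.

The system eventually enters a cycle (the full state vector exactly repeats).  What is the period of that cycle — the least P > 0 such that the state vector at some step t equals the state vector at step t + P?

Answer: 2
Key observation: The state at step 6, [64, 64, 64, 64, 64], reappears at step 8 — and no state repeats earlier — so the cycle the system enters has period 2.

Derivation:
t=0: [85, 46, 68, 83, 95]
t=1: [36, 50, 53, 24, 26]
t=2: [63, 66, 69, 57, 58]
t=3: [63, 61, 59, 66, 65]
t=4: [64, 64, 65, 62, 62]
t=5: [63, 63, 62, 63, 63]
t=6: [64, 64, 64, 64, 64]
t=7: [63, 63, 63, 63, 63]
t=8: [64, 64, 64, 64, 64]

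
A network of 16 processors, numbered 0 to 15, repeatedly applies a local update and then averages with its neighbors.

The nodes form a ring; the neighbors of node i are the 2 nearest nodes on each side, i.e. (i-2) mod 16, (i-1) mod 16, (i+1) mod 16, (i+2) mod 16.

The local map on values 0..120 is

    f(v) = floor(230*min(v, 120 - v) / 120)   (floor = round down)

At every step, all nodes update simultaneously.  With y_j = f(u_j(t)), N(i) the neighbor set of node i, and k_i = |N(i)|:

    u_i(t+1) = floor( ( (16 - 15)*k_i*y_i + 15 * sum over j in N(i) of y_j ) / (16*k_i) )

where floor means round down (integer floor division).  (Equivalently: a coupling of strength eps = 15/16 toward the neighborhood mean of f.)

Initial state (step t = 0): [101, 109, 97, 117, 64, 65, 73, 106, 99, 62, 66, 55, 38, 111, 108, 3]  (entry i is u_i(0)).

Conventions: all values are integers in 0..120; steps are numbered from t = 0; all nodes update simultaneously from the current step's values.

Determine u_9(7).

Answer: u_9(7) = 89

Derivation:
t=0: [101, 109, 97, 117, 64, 65, 73, 106, 99, 62, 66, 55, 38, 111, 108, 3]
t=1: [24, 22, 42, 65, 63, 60, 70, 82, 79, 71, 83, 77, 62, 49, 31, 23]
t=2: [55, 67, 75, 87, 99, 96, 93, 93, 82, 76, 89, 91, 78, 75, 72, 59]
t=3: [98, 92, 77, 67, 60, 50, 52, 62, 61, 60, 71, 75, 73, 85, 95, 97]
t=4: [55, 66, 78, 87, 95, 105, 107, 105, 105, 101, 100, 90, 74, 66, 59, 51]
t=5: [98, 87, 79, 64, 48, 39, 32, 28, 31, 37, 51, 65, 78, 89, 99, 105]
t=6: [51, 63, 76, 78, 80, 77, 68, 65, 69, 77, 79, 78, 75, 62, 51, 49]
t=7: [95, 89, 90, 87, 85, 89, 90, 90, 91, 89, 85, 88, 91, 90, 96, 102]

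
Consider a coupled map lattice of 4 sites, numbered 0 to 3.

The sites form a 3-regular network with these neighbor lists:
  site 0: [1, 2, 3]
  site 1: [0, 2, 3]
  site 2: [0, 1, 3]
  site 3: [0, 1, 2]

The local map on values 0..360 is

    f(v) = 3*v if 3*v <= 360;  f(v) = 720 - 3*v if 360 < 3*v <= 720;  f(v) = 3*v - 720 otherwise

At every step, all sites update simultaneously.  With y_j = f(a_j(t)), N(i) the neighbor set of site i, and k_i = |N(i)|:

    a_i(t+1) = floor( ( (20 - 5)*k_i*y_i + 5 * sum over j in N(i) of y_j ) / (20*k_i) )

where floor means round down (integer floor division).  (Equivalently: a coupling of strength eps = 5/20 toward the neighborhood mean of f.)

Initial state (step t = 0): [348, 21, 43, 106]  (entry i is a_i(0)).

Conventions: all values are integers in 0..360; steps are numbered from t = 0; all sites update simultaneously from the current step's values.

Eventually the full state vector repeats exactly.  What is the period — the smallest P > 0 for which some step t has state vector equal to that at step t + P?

Simulating step by step:
t=0: [348, 21, 43, 106]
t=1: [285, 111, 155, 281]
t=2: [160, 292, 240, 152]
t=3: [215, 159, 55, 231]
t=4: [92, 204, 152, 60]
t=5: [253, 141, 245, 189]
t=6: [68, 240, 52, 144]
t=7: [190, 54, 158, 246]
t=8: [148, 156, 212, 60]
t=9: [250, 234, 122, 186]
t=10: [67, 59, 283, 155]
t=11: [197, 181, 149, 233]
t=12: [136, 168, 232, 64]
t=13: [270, 206, 78, 190]
t=14: [108, 116, 204, 148]
t=15: [304, 320, 160, 272]
t=16: [192, 224, 224, 128]
t=17: [144, 80, 80, 272]
t=18: [264, 232, 232, 136]
t=19: [84, 52, 52, 244]
t=20: [216, 152, 152, 56]
t=21: [112, 240, 240, 176]
t=22: [268, 44, 44, 172]
t=23: [102, 134, 134, 182]
t=24: [297, 305, 305, 209]
t=25: [168, 184, 184, 116]
t=26: [219, 187, 187, 307]
t=27: [90, 154, 154, 182]
t=28: [260, 252, 252, 196]
t=29: [62, 46, 46, 110]
t=30: [190, 158, 158, 286]
t=31: [165, 229, 229, 157]
t=32: [195, 67, 67, 211]
t=33: [142, 186, 186, 110]
t=34: [275, 187, 187, 299]
t=35: [120, 156, 156, 168]
t=36: [330, 258, 258, 234]
t=37: [213, 69, 69, 45]
t=38: [106, 190, 190, 142]
t=39: [288, 176, 176, 272]
t=40: [148, 180, 180, 116]
t=41: [266, 202, 202, 314]
t=42: [96, 120, 120, 192]
t=43: [288, 336, 336, 192]
t=44: [168, 264, 264, 168]
t=45: [192, 96, 96, 192]
t=46: [168, 264, 264, 168]

Answer: 2
Key observation: The state at step 44, [168, 264, 264, 168], reappears at step 46 — and no state repeats earlier — so the cycle the system enters has period 2.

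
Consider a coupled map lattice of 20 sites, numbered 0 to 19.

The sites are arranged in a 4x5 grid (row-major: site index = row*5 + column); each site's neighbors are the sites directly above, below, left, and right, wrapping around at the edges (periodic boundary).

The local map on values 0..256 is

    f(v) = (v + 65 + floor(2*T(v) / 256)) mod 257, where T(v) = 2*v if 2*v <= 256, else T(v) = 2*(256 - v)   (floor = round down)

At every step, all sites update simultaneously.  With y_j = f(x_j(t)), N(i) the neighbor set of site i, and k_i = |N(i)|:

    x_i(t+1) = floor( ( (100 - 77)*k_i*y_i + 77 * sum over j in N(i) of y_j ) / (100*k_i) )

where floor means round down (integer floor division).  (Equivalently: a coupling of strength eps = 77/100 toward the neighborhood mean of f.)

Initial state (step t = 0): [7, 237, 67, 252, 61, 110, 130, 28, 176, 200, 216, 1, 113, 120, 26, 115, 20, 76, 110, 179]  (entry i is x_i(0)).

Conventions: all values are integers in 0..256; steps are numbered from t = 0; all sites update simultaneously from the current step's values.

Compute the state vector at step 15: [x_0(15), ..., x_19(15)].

Answer: [99, 105, 97, 32, 33, 100, 105, 97, 32, 33, 99, 105, 97, 32, 33, 99, 104, 97, 31, 33]

Derivation:
t=0: [7, 237, 67, 252, 61, 110, 130, 28, 176, 200, 216, 1, 113, 120, 26, 115, 20, 76, 110, 179]
t=1: [118, 103, 96, 144, 103, 98, 118, 165, 122, 124, 104, 108, 134, 175, 110, 123, 103, 142, 162, 166]
t=2: [175, 173, 194, 192, 195, 177, 184, 194, 211, 177, 174, 179, 210, 207, 200, 188, 181, 193, 223, 200]
t=3: [197, 197, 47, 10, 95, 243, 197, 56, 54, 108, 199, 201, 54, 18, 99, 200, 199, 57, 11, 58]
t=4: [44, 25, 87, 107, 109, 48, 36, 96, 114, 135, 46, 28, 91, 111, 112, 29, 29, 88, 95, 107]
t=5: [115, 108, 146, 168, 166, 126, 111, 151, 178, 170, 117, 110, 148, 170, 168, 115, 104, 144, 167, 156]
t=6: [191, 182, 209, 231, 221, 193, 186, 212, 233, 227, 192, 183, 210, 232, 222, 187, 181, 207, 227, 220]
t=7: [102, 156, 65, 32, 26, 55, 157, 67, 35, 27, 102, 156, 66, 33, 26, 111, 204, 64, 31, 73]
t=8: [156, 153, 142, 102, 116, 152, 185, 143, 103, 98, 156, 154, 142, 103, 116, 134, 147, 101, 111, 119]
t=9: [208, 222, 194, 180, 184, 215, 224, 209, 175, 182, 208, 222, 195, 180, 184, 208, 204, 193, 173, 185]
t=10: [65, 18, 57, 197, 203, 65, 26, 57, 201, 204, 65, 19, 57, 197, 203, 60, 17, 49, 198, 203]
t=11: [97, 101, 90, 29, 33, 100, 101, 94, 29, 33, 97, 101, 90, 29, 33, 97, 97, 90, 27, 31]
t=12: [151, 163, 146, 106, 109, 151, 165, 147, 107, 110, 151, 163, 146, 106, 109, 150, 163, 145, 105, 108]
t=13: [211, 223, 207, 180, 182, 211, 224, 208, 180, 182, 211, 223, 207, 180, 182, 210, 223, 207, 179, 181]
t=14: [65, 25, 62, 201, 203, 65, 26, 62, 202, 203, 65, 25, 62, 201, 203, 64, 25, 62, 201, 202]
t=15: [99, 105, 97, 32, 33, 100, 105, 97, 32, 33, 99, 105, 97, 32, 33, 99, 104, 97, 31, 33]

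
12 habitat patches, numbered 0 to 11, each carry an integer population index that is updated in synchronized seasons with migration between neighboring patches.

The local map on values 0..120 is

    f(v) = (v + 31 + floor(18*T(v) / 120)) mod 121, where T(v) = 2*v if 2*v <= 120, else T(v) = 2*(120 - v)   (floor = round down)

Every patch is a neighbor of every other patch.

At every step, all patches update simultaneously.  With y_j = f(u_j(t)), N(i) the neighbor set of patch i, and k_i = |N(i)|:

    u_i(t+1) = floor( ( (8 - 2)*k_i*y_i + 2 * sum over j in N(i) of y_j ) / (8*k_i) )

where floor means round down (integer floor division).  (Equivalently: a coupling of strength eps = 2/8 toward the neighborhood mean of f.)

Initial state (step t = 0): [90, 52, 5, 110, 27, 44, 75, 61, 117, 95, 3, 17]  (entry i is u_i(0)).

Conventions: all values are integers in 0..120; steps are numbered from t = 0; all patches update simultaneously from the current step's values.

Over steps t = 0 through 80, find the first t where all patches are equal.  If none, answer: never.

Simulating step by step:
t=0: [90, 52, 5, 110, 27, 44, 75, 61, 117, 95, 3, 17]  (not all equal)
t=1: [21, 86, 42, 32, 63, 79, 101, 94, 34, 24, 40, 53]  (not all equal)
t=2: [57, 19, 77, 67, 96, 16, 27, 23, 69, 60, 75, 87]  (not all equal)
t=3: [97, 61, 108, 103, 30, 58, 69, 64, 104, 100, 107, 25]  (not all equal)
t=4: [24, 94, 30, 28, 66, 92, 99, 96, 28, 27, 30, 61]  (not all equal)
t=5: [60, 23, 66, 64, 97, 22, 26, 24, 64, 63, 66, 94]  (not all equal)
t=6: [100, 64, 103, 102, 30, 64, 67, 66, 102, 102, 103, 29]  (not all equal)
t=7: [27, 96, 28, 28, 66, 96, 97, 97, 28, 28, 28, 65]  (not all equal)
t=8: [63, 24, 64, 64, 97, 24, 24, 24, 64, 64, 64, 96]  (not all equal)
t=9: [102, 66, 102, 102, 30, 66, 66, 66, 102, 102, 102, 30]  (not all equal)
t=10: [28, 97, 28, 28, 66, 97, 97, 97, 28, 28, 28, 66]  (not all equal)
t=11: [64, 24, 64, 64, 97, 24, 24, 24, 64, 64, 64, 97]  (not all equal)
t=12: [102, 66, 102, 102, 30, 66, 66, 66, 102, 102, 102, 30]  (not all equal)

Answer: never
Key observation: The state at step 9 reappears at step 12 — the system is in a cycle of period 3 from step 9 on.  No step 0..12 is synchronized, and the cycle repeats forever, so no step up to 80 (or ever) has all patches equal.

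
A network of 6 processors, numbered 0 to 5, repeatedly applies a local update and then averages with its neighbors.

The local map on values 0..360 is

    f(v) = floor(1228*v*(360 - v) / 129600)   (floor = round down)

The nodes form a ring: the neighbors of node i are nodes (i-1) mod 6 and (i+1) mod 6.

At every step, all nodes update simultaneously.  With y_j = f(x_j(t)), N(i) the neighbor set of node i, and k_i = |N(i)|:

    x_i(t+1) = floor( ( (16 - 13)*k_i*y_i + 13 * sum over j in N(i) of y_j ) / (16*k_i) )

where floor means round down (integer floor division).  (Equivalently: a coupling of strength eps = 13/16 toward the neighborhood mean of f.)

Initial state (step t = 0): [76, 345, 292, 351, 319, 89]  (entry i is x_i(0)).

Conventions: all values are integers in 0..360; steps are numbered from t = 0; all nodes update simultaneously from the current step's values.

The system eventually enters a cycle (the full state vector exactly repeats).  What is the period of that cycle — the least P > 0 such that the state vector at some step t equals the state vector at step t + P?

Answer: 4
Key observation: The state at step 10, [304, 304, 304, 304, 304, 304], reappears at step 14 — and no state repeats earlier — so the cycle the system enters has period 4.

Derivation:
t=0: [76, 345, 292, 351, 319, 89]
t=1: [150, 168, 66, 131, 127, 175]
t=2: [304, 252, 273, 241, 292, 292]
t=3: [210, 205, 256, 218, 221, 177]
t=4: [302, 279, 288, 275, 297, 296]
t=5: [190, 186, 213, 192, 195, 172]
t=6: [306, 301, 303, 300, 305, 305]
t=7: [161, 161, 167, 162, 162, 157]
t=8: [302, 303, 303, 303, 302, 302]
t=9: [164, 163, 163, 163, 164, 165]
t=10: [304, 304, 304, 304, 304, 304]
t=11: [161, 161, 161, 161, 161, 161]
t=12: [303, 303, 303, 303, 303, 303]
t=13: [163, 163, 163, 163, 163, 163]
t=14: [304, 304, 304, 304, 304, 304]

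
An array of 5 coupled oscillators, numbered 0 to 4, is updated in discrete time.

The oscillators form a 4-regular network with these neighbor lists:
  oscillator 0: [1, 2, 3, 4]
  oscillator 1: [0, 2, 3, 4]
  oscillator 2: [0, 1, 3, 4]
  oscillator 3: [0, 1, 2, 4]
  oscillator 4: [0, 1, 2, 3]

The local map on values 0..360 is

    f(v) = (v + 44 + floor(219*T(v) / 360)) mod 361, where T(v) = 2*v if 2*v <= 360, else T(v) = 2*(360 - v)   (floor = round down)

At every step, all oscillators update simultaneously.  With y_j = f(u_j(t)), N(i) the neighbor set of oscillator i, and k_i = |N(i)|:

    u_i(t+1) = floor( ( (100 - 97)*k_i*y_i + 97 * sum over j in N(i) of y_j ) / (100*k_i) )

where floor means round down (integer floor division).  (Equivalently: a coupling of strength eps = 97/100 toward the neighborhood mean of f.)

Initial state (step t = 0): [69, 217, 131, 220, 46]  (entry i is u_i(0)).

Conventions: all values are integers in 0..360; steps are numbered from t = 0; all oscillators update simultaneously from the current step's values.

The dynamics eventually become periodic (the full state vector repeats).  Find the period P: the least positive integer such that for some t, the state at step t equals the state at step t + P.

Answer: 2
Key observation: The state at step 22, [75, 75, 75, 75, 75], reappears at step 24 — and no state repeats earlier — so the cycle the system enters has period 2.

Derivation:
t=0: [69, 217, 131, 220, 46]
t=1: [157, 183, 128, 183, 168]
t=2: [132, 122, 69, 122, 127]
t=3: [288, 293, 318, 293, 291]
t=4: [55, 56, 57, 56, 56]
t=5: [168, 167, 167, 167, 167]
t=6: [53, 53, 53, 53, 53]
t=7: [161, 161, 161, 161, 161]
t=8: [39, 39, 39, 39, 39]
t=9: [130, 130, 130, 130, 130]
t=10: [332, 332, 332, 332, 332]
t=11: [49, 49, 49, 49, 49]
t=12: [152, 152, 152, 152, 152]
t=13: [19, 19, 19, 19, 19]
t=14: [86, 86, 86, 86, 86]
t=15: [234, 234, 234, 234, 234]
t=16: [70, 70, 70, 70, 70]
t=17: [199, 199, 199, 199, 199]
t=18: [77, 77, 77, 77, 77]
t=19: [214, 214, 214, 214, 214]
t=20: [74, 74, 74, 74, 74]
t=21: [208, 208, 208, 208, 208]
t=22: [75, 75, 75, 75, 75]
t=23: [210, 210, 210, 210, 210]
t=24: [75, 75, 75, 75, 75]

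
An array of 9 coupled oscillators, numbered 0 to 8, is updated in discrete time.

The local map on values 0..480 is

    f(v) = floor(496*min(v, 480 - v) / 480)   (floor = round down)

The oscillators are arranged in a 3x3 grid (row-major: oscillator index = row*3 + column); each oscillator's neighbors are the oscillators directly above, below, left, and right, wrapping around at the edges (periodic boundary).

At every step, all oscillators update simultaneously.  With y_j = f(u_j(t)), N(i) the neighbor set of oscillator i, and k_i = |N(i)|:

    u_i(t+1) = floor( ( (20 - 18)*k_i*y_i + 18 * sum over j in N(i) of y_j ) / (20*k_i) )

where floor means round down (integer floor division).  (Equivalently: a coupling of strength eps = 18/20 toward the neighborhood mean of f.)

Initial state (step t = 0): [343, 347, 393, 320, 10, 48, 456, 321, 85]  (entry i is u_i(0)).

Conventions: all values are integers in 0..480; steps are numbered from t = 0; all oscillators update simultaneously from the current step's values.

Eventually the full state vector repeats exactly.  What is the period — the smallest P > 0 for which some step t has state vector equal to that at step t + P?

Answer: 2
Key observation: The state at step 34, [245, 245, 245, 245, 245, 245, 245, 245, 245], reappears at step 36 — and no state repeats earlier — so the cycle the system enters has period 2.

Derivation:
t=0: [343, 347, 393, 320, 10, 48, 456, 321, 85]
t=1: [107, 104, 102, 66, 116, 83, 127, 74, 82]
t=2: [103, 102, 97, 106, 87, 93, 89, 106, 97]
t=3: [101, 101, 101, 96, 103, 99, 104, 97, 99]
t=4: [103, 103, 103, 104, 101, 102, 101, 104, 103]
t=5: [105, 105, 105, 104, 106, 105, 106, 105, 105]
t=6: [108, 108, 108, 108, 107, 108, 107, 108, 108]
t=7: [110, 110, 111, 110, 110, 110, 110, 110, 110]
t=8: [113, 113, 113, 113, 113, 113, 113, 113, 113]
t=9: [116, 116, 116, 116, 116, 116, 116, 116, 116]
t=10: [119, 119, 119, 119, 119, 119, 119, 119, 119]
t=11: [122, 122, 122, 122, 122, 122, 122, 122, 122]
t=12: [126, 126, 126, 126, 126, 126, 126, 126, 126]
t=13: [130, 130, 130, 130, 130, 130, 130, 130, 130]
t=14: [134, 134, 134, 134, 134, 134, 134, 134, 134]
t=15: [138, 138, 138, 138, 138, 138, 138, 138, 138]
t=16: [142, 142, 142, 142, 142, 142, 142, 142, 142]
t=17: [146, 146, 146, 146, 146, 146, 146, 146, 146]
t=18: [150, 150, 150, 150, 150, 150, 150, 150, 150]
t=19: [155, 155, 155, 155, 155, 155, 155, 155, 155]
t=20: [160, 160, 160, 160, 160, 160, 160, 160, 160]
t=21: [165, 165, 165, 165, 165, 165, 165, 165, 165]
t=22: [170, 170, 170, 170, 170, 170, 170, 170, 170]
t=23: [175, 175, 175, 175, 175, 175, 175, 175, 175]
t=24: [180, 180, 180, 180, 180, 180, 180, 180, 180]
t=25: [186, 186, 186, 186, 186, 186, 186, 186, 186]
t=26: [192, 192, 192, 192, 192, 192, 192, 192, 192]
t=27: [198, 198, 198, 198, 198, 198, 198, 198, 198]
t=28: [204, 204, 204, 204, 204, 204, 204, 204, 204]
t=29: [210, 210, 210, 210, 210, 210, 210, 210, 210]
t=30: [217, 217, 217, 217, 217, 217, 217, 217, 217]
t=31: [224, 224, 224, 224, 224, 224, 224, 224, 224]
t=32: [231, 231, 231, 231, 231, 231, 231, 231, 231]
t=33: [238, 238, 238, 238, 238, 238, 238, 238, 238]
t=34: [245, 245, 245, 245, 245, 245, 245, 245, 245]
t=35: [242, 242, 242, 242, 242, 242, 242, 242, 242]
t=36: [245, 245, 245, 245, 245, 245, 245, 245, 245]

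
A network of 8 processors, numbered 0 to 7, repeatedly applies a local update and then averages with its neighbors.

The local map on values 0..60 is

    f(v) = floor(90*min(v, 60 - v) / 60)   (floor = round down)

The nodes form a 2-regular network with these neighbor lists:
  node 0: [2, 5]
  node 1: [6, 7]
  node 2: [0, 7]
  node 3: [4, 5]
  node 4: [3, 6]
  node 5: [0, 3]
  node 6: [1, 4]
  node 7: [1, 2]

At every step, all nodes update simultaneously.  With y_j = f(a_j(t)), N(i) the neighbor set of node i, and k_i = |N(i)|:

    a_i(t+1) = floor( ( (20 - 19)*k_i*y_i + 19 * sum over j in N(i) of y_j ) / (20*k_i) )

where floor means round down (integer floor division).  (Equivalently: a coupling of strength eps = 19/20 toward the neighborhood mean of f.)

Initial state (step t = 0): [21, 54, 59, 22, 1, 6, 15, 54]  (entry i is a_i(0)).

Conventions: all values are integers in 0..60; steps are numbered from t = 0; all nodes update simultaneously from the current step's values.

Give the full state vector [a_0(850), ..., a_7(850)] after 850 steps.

Answer: [29, 25, 27, 29, 27, 30, 26, 26]
Key observation: The state at step 26, [29, 25, 27, 29, 27, 30, 26, 26], reappears at step 34: the system is in a cycle of period 8 from step 26 on.  Therefore the state at step 850 equals the state at step 26 + ((850 - 26) mod 8) = 26, which is [29, 25, 27, 29, 27, 30, 26, 26].

Derivation:
t=0: [21, 54, 59, 22, 1, 6, 15, 54]
t=1: [6, 15, 19, 6, 26, 30, 5, 5]
t=2: [35, 7, 9, 40, 9, 10, 29, 24]
t=3: [15, 38, 35, 14, 35, 32, 13, 12]
t=4: [38, 19, 20, 38, 20, 22, 34, 34]
t=5: [31, 38, 35, 31, 35, 33, 29, 29]
t=6: [38, 42, 42, 38, 42, 42, 35, 35]
t=7: [27, 36, 34, 27, 34, 32, 27, 27]
t=8: [40, 39, 39, 40, 39, 40, 37, 37]
t=9: [30, 33, 31, 30, 31, 30, 31, 31]
t=10: [44, 42, 43, 44, 43, 45, 41, 41]
t=11: [23, 27, 25, 23, 25, 23, 26, 26]
t=12: [35, 39, 36, 35, 36, 34, 38, 38]
t=13: [37, 32, 35, 37, 35, 37, 33, 33]
t=14: [35, 40, 37, 35, 37, 34, 39, 39]
t=15: [36, 30, 34, 36, 34, 37, 31, 31]
t=16: [36, 43, 39, 36, 39, 35, 42, 42]
t=17: [34, 26, 31, 34, 31, 36, 27, 27]
t=18: [39, 39, 39, 39, 39, 38, 40, 40]
t=19: [31, 30, 30, 31, 30, 31, 30, 30]
t=20: [43, 45, 44, 43, 44, 43, 45, 45]
t=21: [24, 22, 23, 24, 23, 25, 22, 22]
t=22: [35, 33, 34, 35, 34, 36, 33, 33]
t=23: [37, 40, 38, 37, 38, 36, 39, 39]
t=24: [34, 30, 32, 34, 32, 34, 31, 31]
t=25: [40, 43, 41, 40, 41, 39, 43, 43]
t=26: [29, 25, 27, 29, 27, 30, 26, 26]
t=27: [42, 38, 40, 42, 40, 43, 38, 38]
t=28: [27, 33, 30, 27, 30, 26, 31, 31]
t=29: [41, 42, 41, 41, 41, 39, 42, 42]
t=30: [29, 27, 27, 29, 27, 28, 27, 27]
t=31: [41, 40, 41, 41, 41, 42, 40, 40]
t=32: [27, 30, 28, 27, 28, 27, 29, 29]
t=33: [40, 43, 41, 40, 41, 40, 43, 43]
t=34: [29, 25, 27, 29, 27, 30, 26, 26]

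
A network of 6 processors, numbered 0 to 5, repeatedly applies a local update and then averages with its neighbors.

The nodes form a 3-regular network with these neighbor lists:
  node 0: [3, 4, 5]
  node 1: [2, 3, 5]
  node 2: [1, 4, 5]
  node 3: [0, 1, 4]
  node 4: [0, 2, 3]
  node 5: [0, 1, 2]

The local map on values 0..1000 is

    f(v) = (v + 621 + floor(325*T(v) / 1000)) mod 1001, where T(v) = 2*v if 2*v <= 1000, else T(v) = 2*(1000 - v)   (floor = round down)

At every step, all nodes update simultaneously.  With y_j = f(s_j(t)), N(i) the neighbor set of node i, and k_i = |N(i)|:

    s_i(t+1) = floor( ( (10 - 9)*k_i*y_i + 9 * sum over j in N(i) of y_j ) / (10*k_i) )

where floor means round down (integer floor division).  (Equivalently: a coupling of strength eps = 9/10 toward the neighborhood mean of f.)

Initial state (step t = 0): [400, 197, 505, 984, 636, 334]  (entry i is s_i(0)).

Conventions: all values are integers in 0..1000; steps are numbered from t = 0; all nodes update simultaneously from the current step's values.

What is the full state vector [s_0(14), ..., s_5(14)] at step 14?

Simulating step by step:
t=0: [400, 197, 505, 984, 636, 334]
t=1: [411, 463, 527, 576, 451, 518]
t=2: [415, 451, 404, 360, 403, 385]
t=3: [256, 262, 299, 307, 269, 311]
t=4: [100, 116, 85, 59, 90, 75]
t=5: [747, 748, 773, 781, 756, 782]
t=6: [539, 540, 536, 533, 537, 534]
t=7: [456, 456, 457, 457, 457, 457]
t=8: [373, 373, 373, 372, 373, 372]
t=9: [233, 233, 234, 234, 234, 234]
t=10: [5, 5, 5, 4, 5, 4]
t=11: [627, 627, 628, 628, 628, 628]
t=12: [489, 489, 489, 489, 489, 489]
t=13: [426, 426, 426, 426, 426, 426]
t=14: [322, 322, 322, 322, 322, 322]

Answer: [322, 322, 322, 322, 322, 322]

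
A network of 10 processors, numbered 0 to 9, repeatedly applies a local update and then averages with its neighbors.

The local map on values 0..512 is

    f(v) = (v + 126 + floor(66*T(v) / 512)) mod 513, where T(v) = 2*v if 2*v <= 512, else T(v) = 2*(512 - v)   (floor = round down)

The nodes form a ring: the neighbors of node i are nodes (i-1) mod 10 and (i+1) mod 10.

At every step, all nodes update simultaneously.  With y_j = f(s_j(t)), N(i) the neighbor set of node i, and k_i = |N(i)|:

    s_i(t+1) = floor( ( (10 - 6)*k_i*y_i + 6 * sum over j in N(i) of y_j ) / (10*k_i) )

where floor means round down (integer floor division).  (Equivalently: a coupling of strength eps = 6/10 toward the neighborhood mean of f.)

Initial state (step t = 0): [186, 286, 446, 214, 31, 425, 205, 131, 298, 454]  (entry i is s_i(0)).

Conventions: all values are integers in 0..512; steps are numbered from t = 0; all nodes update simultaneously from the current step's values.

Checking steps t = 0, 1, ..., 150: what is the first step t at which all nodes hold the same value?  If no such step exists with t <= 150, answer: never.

Simulating step by step:
t=0: [186, 286, 446, 214, 31, 425, 205, 131, 298, 454]  (not all equal)
t=1: [308, 318, 289, 230, 202, 188, 258, 374, 302, 283]  (not all equal)
t=2: [483, 485, 461, 421, 385, 393, 294, 288, 339, 477]  (not all equal)
t=3: [102, 98, 83, 57, 39, 166, 342, 483, 374, 223]  (not all equal)
t=4: [298, 244, 225, 200, 229, 339, 335, 201, 161, 245]  (not all equal)
t=5: [451, 439, 406, 397, 431, 479, 468, 401, 374, 415]  (not all equal)
t=6: [68, 65, 51, 48, 67, 86, 79, 51, 37, 51]  (not all equal)
t=7: [203, 203, 193, 194, 210, 224, 217, 195, 182, 190]  (not all equal)
t=8: [375, 377, 372, 375, 389, 399, 392, 374, 362, 366]  (not all equal)
t=9: [21, 22, 22, 25, 32, 36, 32, 23, 16, 17]  (not all equal)
t=10: [150, 152, 154, 158, 164, 168, 163, 155, 148, 148]  (not all equal)
t=11: [314, 316, 319, 324, 331, 333, 329, 320, 314, 312]  (not all equal)
t=12: [490, 492, 494, 498, 502, 503, 500, 495, 491, 490]  (not all equal)
t=13: [108, 109, 111, 114, 116, 117, 115, 112, 109, 108]  (not all equal)
t=14: [261, 263, 265, 268, 271, 271, 269, 266, 263, 261]  (not all equal)
t=15: [451, 452, 454, 456, 458, 458, 457, 455, 453, 451]  (not all equal)
t=16: [79, 80, 81, 82, 83, 84, 83, 82, 80, 79]  (not all equal)
t=17: [225, 226, 227, 228, 230, 230, 230, 228, 226, 225]  (not all equal)
t=18: [409, 410, 411, 412, 414, 415, 414, 412, 410, 409]  (not all equal)
t=19: [48, 49, 49, 50, 51, 52, 51, 50, 49, 48]  (not all equal)
t=20: [186, 186, 187, 188, 189, 190, 189, 188, 187, 186]  (not all equal)
t=21: [359, 359, 360, 362, 363, 363, 363, 362, 360, 359]  (not all equal)
t=22: [11, 11, 12, 13, 13, 14, 13, 13, 12, 11]  (not all equal)
t=23: [139, 139, 140, 141, 142, 142, 142, 141, 140, 139]  (not all equal)
t=24: [300, 300, 301, 303, 303, 304, 303, 303, 301, 300]  (not all equal)
t=25: [480, 480, 481, 481, 482, 482, 482, 481, 481, 480]  (not all equal)
t=26: [101, 101, 101, 101, 101, 102, 101, 101, 101, 101]  (not all equal)
t=27: [253, 253, 253, 253, 253, 253, 253, 253, 253, 253]  (all equal)

Answer: 27
Key observation: Synchronization is absorbing here: once all nodes are equal they stay equal, and step 27 is the first all-equal step.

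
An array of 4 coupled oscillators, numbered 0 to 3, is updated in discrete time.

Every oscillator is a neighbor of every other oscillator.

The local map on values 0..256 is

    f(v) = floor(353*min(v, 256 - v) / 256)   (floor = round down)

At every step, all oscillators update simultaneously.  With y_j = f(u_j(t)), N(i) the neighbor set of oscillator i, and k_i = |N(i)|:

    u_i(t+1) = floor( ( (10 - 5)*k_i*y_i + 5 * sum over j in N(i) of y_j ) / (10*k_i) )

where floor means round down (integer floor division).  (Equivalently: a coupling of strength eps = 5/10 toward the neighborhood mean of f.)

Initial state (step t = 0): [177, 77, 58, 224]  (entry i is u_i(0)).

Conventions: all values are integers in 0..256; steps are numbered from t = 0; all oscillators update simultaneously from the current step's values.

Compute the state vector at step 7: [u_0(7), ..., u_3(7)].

Answer: [173, 173, 173, 173]

Derivation:
t=0: [177, 77, 58, 224]
t=1: [92, 91, 82, 70]
t=2: [118, 118, 114, 108]
t=3: [158, 158, 157, 154]
t=4: [136, 136, 136, 137]
t=5: [164, 164, 164, 164]
t=6: [126, 126, 126, 126]
t=7: [173, 173, 173, 173]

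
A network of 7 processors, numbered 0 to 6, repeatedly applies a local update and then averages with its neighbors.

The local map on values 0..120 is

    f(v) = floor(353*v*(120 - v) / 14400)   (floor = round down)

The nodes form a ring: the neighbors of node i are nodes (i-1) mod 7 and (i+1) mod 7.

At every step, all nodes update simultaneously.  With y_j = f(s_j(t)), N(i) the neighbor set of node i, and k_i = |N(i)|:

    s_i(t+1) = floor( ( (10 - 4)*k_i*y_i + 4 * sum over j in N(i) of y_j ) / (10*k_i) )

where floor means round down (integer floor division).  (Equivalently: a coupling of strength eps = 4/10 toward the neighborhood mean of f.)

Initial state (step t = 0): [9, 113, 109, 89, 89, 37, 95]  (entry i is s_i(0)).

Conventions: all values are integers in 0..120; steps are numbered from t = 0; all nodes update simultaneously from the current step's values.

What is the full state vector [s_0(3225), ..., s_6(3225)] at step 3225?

Simulating step by step:
t=0: [9, 113, 109, 89, 89, 37, 95]
t=1: [29, 22, 34, 59, 68, 70, 54]
t=2: [66, 58, 70, 84, 86, 85, 82]
t=3: [85, 87, 83, 75, 71, 72, 77]
t=4: [73, 71, 75, 81, 84, 83, 79]
t=5: [83, 84, 81, 77, 74, 75, 79]
t=6: [75, 74, 77, 80, 82, 81, 78]
t=7: [81, 82, 80, 78, 76, 77, 79]
t=8: [77, 76, 78, 79, 80, 80, 79]
t=9: [80, 80, 80, 79, 78, 78, 79]
t=10: [78, 78, 78, 79, 79, 79, 79]
t=11: [79, 80, 79, 79, 79, 79, 79]
t=12: [78, 78, 78, 79, 79, 79, 79]

Answer: [79, 80, 79, 79, 79, 79, 79]
Key observation: The state at step 10, [78, 78, 78, 79, 79, 79, 79], reappears at step 12: the system is in a cycle of period 2 from step 10 on.  Therefore the state at step 3225 equals the state at step 10 + ((3225 - 10) mod 2) = 11, which is [79, 80, 79, 79, 79, 79, 79].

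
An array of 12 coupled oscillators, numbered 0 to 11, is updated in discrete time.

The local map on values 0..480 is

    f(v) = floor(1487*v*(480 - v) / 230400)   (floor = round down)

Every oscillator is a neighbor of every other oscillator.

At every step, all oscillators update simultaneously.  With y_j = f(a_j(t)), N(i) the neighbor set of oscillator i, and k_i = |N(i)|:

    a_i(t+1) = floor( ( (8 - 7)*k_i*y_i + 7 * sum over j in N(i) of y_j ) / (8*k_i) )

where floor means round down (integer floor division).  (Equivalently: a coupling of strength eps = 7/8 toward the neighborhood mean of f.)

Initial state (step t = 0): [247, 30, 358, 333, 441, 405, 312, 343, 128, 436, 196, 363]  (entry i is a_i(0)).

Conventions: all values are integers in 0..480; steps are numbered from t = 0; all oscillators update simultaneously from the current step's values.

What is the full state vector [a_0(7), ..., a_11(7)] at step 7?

Simulating step by step:
t=0: [247, 30, 358, 333, 441, 405, 312, 343, 128, 436, 196, 363]
t=1: [259, 246, 255, 256, 247, 251, 257, 256, 255, 248, 258, 254]
t=2: [369, 370, 370, 370, 370, 370, 369, 370, 370, 370, 369, 370]
t=3: [262, 262, 262, 262, 262, 262, 262, 262, 262, 262, 262, 262]
t=4: [368, 368, 368, 368, 368, 368, 368, 368, 368, 368, 368, 368]
t=5: [266, 266, 266, 266, 266, 266, 266, 266, 266, 266, 266, 266]
t=6: [367, 367, 367, 367, 367, 367, 367, 367, 367, 367, 367, 367]
t=7: [267, 267, 267, 267, 267, 267, 267, 267, 267, 267, 267, 267]

Answer: [267, 267, 267, 267, 267, 267, 267, 267, 267, 267, 267, 267]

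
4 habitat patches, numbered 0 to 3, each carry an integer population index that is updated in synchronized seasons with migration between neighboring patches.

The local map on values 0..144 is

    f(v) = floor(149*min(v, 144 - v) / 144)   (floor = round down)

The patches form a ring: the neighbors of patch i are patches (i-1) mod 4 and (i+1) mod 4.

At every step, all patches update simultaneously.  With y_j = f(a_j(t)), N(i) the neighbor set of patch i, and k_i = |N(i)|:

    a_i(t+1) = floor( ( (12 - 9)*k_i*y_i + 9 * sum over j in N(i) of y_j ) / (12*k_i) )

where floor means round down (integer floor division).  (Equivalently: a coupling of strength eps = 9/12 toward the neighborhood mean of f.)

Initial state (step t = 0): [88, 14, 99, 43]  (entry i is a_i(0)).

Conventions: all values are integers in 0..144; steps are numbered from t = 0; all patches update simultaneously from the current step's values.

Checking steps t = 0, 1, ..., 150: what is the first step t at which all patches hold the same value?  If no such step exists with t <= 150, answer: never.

Answer: 5
Key observation: Synchronization is absorbing here: once all patches are equal they stay equal, and step 5 is the first all-equal step.

Derivation:
t=0: [88, 14, 99, 43]  (not all equal)
t=1: [36, 42, 33, 49]  (not all equal)
t=2: [44, 37, 43, 39]  (not all equal)
t=3: [40, 42, 40, 43]  (not all equal)
t=4: [42, 41, 42, 41]  (not all equal)
t=5: [42, 42, 42, 42]  (all equal)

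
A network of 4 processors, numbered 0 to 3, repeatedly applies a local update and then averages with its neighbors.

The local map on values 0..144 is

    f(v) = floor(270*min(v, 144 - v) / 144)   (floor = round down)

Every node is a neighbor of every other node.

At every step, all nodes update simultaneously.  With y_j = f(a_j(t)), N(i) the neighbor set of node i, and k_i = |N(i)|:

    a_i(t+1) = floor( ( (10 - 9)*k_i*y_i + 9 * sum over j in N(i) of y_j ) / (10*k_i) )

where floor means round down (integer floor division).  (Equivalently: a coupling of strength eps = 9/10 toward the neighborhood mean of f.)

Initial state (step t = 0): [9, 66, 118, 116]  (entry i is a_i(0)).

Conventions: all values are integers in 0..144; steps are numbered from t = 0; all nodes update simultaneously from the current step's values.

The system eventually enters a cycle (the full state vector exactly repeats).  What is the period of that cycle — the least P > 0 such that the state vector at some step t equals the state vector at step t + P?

Answer: 11
Key observation: The state at step 8, [129, 129, 129, 129], reappears at step 19 — and no state repeats earlier — so the cycle the system enters has period 11.

Derivation:
t=0: [9, 66, 118, 116]
t=1: [68, 47, 62, 61]
t=2: [108, 115, 110, 110]
t=3: [60, 63, 61, 61]
t=4: [115, 113, 114, 114]
t=5: [56, 55, 56, 56]
t=6: [104, 104, 104, 104]
t=7: [75, 75, 75, 75]
t=8: [129, 129, 129, 129]
t=9: [28, 28, 28, 28]
t=10: [52, 52, 52, 52]
t=11: [97, 97, 97, 97]
t=12: [88, 88, 88, 88]
t=13: [105, 105, 105, 105]
t=14: [73, 73, 73, 73]
t=15: [133, 133, 133, 133]
t=16: [20, 20, 20, 20]
t=17: [37, 37, 37, 37]
t=18: [69, 69, 69, 69]
t=19: [129, 129, 129, 129]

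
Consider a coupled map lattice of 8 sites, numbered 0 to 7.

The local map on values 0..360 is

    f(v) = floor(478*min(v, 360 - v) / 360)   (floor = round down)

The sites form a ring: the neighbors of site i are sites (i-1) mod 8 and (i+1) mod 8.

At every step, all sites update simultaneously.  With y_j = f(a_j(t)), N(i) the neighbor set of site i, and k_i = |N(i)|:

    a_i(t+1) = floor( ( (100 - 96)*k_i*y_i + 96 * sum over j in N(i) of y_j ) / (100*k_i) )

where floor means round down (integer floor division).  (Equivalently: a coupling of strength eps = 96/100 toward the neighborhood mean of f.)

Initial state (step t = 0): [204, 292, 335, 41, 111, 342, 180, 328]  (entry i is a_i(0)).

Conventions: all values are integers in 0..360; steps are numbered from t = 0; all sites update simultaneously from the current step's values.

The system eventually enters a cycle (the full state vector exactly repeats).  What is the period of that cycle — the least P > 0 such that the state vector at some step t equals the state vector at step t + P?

Simulating step by step:
t=0: [204, 292, 335, 41, 111, 342, 180, 328]
t=1: [71, 118, 70, 88, 42, 186, 40, 215]
t=2: [170, 95, 134, 75, 168, 61, 205, 78]
t=3: [118, 198, 115, 195, 94, 208, 96, 210]
t=4: [204, 156, 214, 141, 206, 128, 197, 143]
t=5: [198, 200, 196, 198, 179, 208, 180, 210]
t=6: [205, 215, 213, 226, 209, 236, 201, 225]
t=7: [186, 199, 184, 196, 171, 203, 173, 206]
t=8: [209, 231, 215, 229, 213, 227, 206, 228]
t=9: [174, 195, 172, 192, 175, 198, 176, 200]
t=10: [216, 229, 221, 229, 219, 231, 214, 231]
t=11: [172, 186, 173, 185, 172, 189, 171, 191]
t=12: [227, 228, 231, 228, 229, 227, 225, 227]
t=13: [175, 173, 174, 172, 175, 176, 176, 177]
t=14: [232, 231, 228, 231, 230, 232, 233, 232]
t=15: [169, 171, 171, 173, 170, 169, 168, 168]
t=16: [224, 225, 227, 226, 226, 224, 223, 223]
t=17: [180, 178, 177, 176, 178, 179, 180, 180]
t=18: [237, 236, 234, 235, 235, 237, 238, 239]
t=19: [162, 164, 164, 165, 164, 163, 161, 161]
t=20: [215, 216, 217, 217, 217, 215, 214, 213]
t=21: [192, 190, 189, 189, 190, 191, 193, 192]
t=22: [223, 225, 226, 226, 225, 223, 223, 222]
t=23: [181, 179, 177, 177, 179, 180, 181, 181]
t=24: [237, 236, 235, 235, 237, 237, 237, 237]
t=25: [163, 164, 164, 164, 163, 163, 163, 163]
t=26: [216, 216, 217, 216, 216, 216, 216, 216]
t=27: [191, 190, 190, 190, 191, 191, 191, 191]
t=28: [224, 224, 225, 224, 224, 224, 224, 224]
t=29: [180, 179, 179, 179, 180, 180, 180, 180]
t=30: [238, 237, 237, 237, 238, 239, 239, 239]
t=31: [161, 162, 163, 162, 161, 160, 160, 160]
t=32: [213, 214, 215, 214, 213, 212, 212, 212]
t=33: [194, 193, 192, 193, 194, 195, 196, 195]
t=34: [220, 221, 221, 221, 220, 218, 218, 218]
t=35: [185, 184, 184, 184, 185, 186, 188, 186]
t=36: [232, 232, 233, 232, 232, 230, 230, 230]
t=37: [170, 168, 168, 168, 170, 170, 172, 170]
t=38: [224, 223, 223, 223, 224, 226, 225, 226]
t=39: [179, 180, 181, 180, 179, 179, 177, 179]
t=40: [237, 237, 238, 237, 237, 236, 236, 236]
t=41: [163, 162, 162, 162, 163, 163, 164, 163]
t=42: [215, 215, 215, 215, 215, 216, 216, 216]
t=43: [191, 192, 192, 192, 191, 191, 191, 191]
t=44: [223, 223, 223, 223, 223, 224, 224, 224]
t=45: [180, 181, 181, 181, 180, 180, 180, 180]
t=46: [238, 237, 237, 237, 238, 239, 239, 239]

Answer: 16
Key observation: The state at step 30, [238, 237, 237, 237, 238, 239, 239, 239], reappears at step 46 — and no state repeats earlier — so the cycle the system enters has period 16.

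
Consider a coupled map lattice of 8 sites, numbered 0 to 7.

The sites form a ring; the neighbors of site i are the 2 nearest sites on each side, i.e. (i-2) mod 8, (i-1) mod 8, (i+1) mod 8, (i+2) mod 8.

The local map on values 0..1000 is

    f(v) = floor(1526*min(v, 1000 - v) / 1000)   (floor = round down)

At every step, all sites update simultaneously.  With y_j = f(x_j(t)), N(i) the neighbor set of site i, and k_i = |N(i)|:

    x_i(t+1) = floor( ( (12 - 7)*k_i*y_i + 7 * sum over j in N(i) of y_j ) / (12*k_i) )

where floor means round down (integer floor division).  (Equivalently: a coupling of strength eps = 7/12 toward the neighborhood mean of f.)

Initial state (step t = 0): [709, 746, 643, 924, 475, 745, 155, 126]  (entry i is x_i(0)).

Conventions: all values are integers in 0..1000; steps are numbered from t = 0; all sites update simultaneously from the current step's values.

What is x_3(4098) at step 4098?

Simulating step by step:
t=0: [709, 746, 643, 924, 475, 745, 155, 126]
t=1: [383, 350, 470, 346, 488, 346, 353, 292]
t=2: [569, 553, 647, 587, 646, 548, 559, 503]
t=3: [660, 660, 590, 619, 593, 666, 665, 709]
t=4: [521, 532, 586, 573, 583, 526, 518, 484]
t=5: [715, 698, 661, 665, 664, 703, 718, 730]
t=6: [446, 464, 494, 496, 492, 460, 443, 430]
t=7: [690, 709, 735, 739, 733, 705, 688, 676]
t=8: [462, 442, 419, 414, 421, 446, 464, 474]
t=9: [693, 674, 653, 647, 655, 677, 696, 704]
t=10: [477, 496, 516, 522, 514, 493, 475, 467]
t=11: [730, 738, 738, 739, 737, 737, 729, 728]
t=12: [408, 403, 401, 399, 402, 404, 409, 409]
t=13: [619, 615, 612, 611, 614, 616, 620, 621]
t=14: [582, 586, 589, 590, 587, 584, 581, 580]
t=15: [635, 631, 629, 628, 630, 633, 636, 637]
t=16: [557, 561, 563, 564, 562, 559, 556, 556]
t=17: [673, 670, 668, 667, 669, 671, 674, 674]
t=18: [500, 502, 504, 505, 503, 501, 499, 498]
t=19: [760, 758, 757, 757, 758, 759, 760, 760]
t=20: [367, 368, 369, 369, 368, 367, 366, 366]
t=21: [560, 561, 561, 561, 561, 560, 559, 559]
t=22: [670, 669, 669, 669, 669, 670, 671, 671]
t=23: [503, 504, 504, 504, 504, 503, 502, 502]
t=24: [757, 756, 756, 756, 756, 757, 758, 758]
t=25: [370, 371, 371, 371, 371, 370, 369, 369]
t=26: [564, 565, 565, 565, 565, 564, 563, 563]
t=27: [664, 663, 663, 663, 663, 664, 665, 665]
t=28: [512, 513, 513, 513, 513, 512, 511, 511]
t=29: [744, 743, 743, 743, 743, 744, 744, 744]
t=30: [390, 391, 391, 391, 391, 390, 390, 390]
t=31: [595, 595, 595, 595, 595, 595, 595, 595]
t=32: [618, 618, 618, 618, 618, 618, 618, 618]
t=33: [582, 582, 582, 582, 582, 582, 582, 582]
t=34: [637, 637, 637, 637, 637, 637, 637, 637]
t=35: [553, 553, 553, 553, 553, 553, 553, 553]
t=36: [682, 682, 682, 682, 682, 682, 682, 682]
t=37: [485, 485, 485, 485, 485, 485, 485, 485]
t=38: [740, 740, 740, 740, 740, 740, 740, 740]
t=39: [396, 396, 396, 396, 396, 396, 396, 396]
t=40: [604, 604, 604, 604, 604, 604, 604, 604]
t=41: [604, 604, 604, 604, 604, 604, 604, 604]

Answer: x_3(4098) = 604
Key observation: The state at step 40, [604, 604, 604, 604, 604, 604, 604, 604], reappears at step 41: the system is in a cycle of period 1 from step 40 on.  Therefore the state at step 4098 equals the state at step 40 + ((4098 - 40) mod 1) = 40, which is [604, 604, 604, 604, 604, 604, 604, 604].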